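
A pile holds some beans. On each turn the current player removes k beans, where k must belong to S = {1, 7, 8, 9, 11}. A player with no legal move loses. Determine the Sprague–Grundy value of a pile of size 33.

G(0) = 0
G(1) = mex{0} = 1
G(2) = mex{1} = 0
G(3) = mex{0} = 1
G(4) = mex{1} = 0
G(5) = mex{0} = 1
G(6) = mex{1} = 0
G(7) = mex{0,0} = 1
G(8) = mex{1,1,0} = 2
G(9) = mex{2,0,1,0} = 3
G(10) = mex{3,1,0,1} = 2
G(11) = mex{2,0,1,0,0} = 3
G(12) = mex{3,1,0,1,1} = 2
G(13) = mex{2,0,1,0,0} = 3
G(14) = mex{3,1,0,1,1} = 2
G(15) = mex{2,2,1,0,0} = 3
G(16) = mex{3,3,2,1,1} = 0
G(17) = mex{0,2,3,2,0} = 1
G(18) = mex{1,3,2,3,1} = 0
G(19) = mex{0,2,3,2,2} = 1
G(20) = mex{1,3,2,3,3} = 0
G(21) = mex{0,2,3,2,2} = 1
G(22) = mex{1,3,2,3,3} = 0
G(23) = mex{0,0,3,2,2} = 1
G(24) = mex{1,1,0,3,3} = 2
G(25) = mex{2,0,1,0,2} = 3
G(26) = mex{3,1,0,1,3} = 2
G(27) = mex{2,0,1,0,0} = 3
G(28) = mex{3,1,0,1,1} = 2
G(29) = mex{2,0,1,0,0} = 3
G(30) = mex{3,1,0,1,1} = 2
G(31) = mex{2,2,1,0,0} = 3
G(32) = mex{3,3,2,1,1} = 0
G(33) = mex{0,2,3,2,0} = 1

1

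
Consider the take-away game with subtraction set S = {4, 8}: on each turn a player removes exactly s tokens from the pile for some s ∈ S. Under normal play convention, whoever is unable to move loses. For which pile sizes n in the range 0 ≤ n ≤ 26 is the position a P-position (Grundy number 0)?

G(0) = 0
G(1) = mex{} = 0
G(2) = mex{} = 0
G(3) = mex{} = 0
G(4) = mex{0} = 1
G(5) = mex{0} = 1
G(6) = mex{0} = 1
G(7) = mex{0} = 1
G(8) = mex{1,0} = 2
G(9) = mex{1,0} = 2
G(10) = mex{1,0} = 2
G(11) = mex{1,0} = 2
G(12) = mex{2,1} = 0
G(13) = mex{2,1} = 0
G(14) = mex{2,1} = 0
G(15) = mex{2,1} = 0
G(16) = mex{0,2} = 1
G(17) = mex{0,2} = 1
G(18) = mex{0,2} = 1
G(19) = mex{0,2} = 1
G(20) = mex{1,0} = 2
G(21) = mex{1,0} = 2
G(22) = mex{1,0} = 2
G(23) = mex{1,0} = 2
G(24) = mex{2,1} = 0
G(25) = mex{2,1} = 0
G(26) = mex{2,1} = 0
P-positions are exactly the n with G(n) = 0.

0, 1, 2, 3, 12, 13, 14, 15, 24, 25, 26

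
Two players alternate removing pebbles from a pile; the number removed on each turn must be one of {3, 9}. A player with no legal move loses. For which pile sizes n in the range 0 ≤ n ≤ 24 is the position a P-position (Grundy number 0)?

0, 1, 2, 6, 7, 8, 12, 13, 14, 18, 19, 20, 24

G(0) = 0
G(1) = mex{} = 0
G(2) = mex{} = 0
G(3) = mex{0} = 1
G(4) = mex{0} = 1
G(5) = mex{0} = 1
G(6) = mex{1} = 0
G(7) = mex{1} = 0
G(8) = mex{1} = 0
G(9) = mex{0,0} = 1
G(10) = mex{0,0} = 1
G(11) = mex{0,0} = 1
G(12) = mex{1,1} = 0
G(13) = mex{1,1} = 0
G(14) = mex{1,1} = 0
G(15) = mex{0,0} = 1
G(16) = mex{0,0} = 1
G(17) = mex{0,0} = 1
G(18) = mex{1,1} = 0
G(19) = mex{1,1} = 0
G(20) = mex{1,1} = 0
G(21) = mex{0,0} = 1
G(22) = mex{0,0} = 1
G(23) = mex{0,0} = 1
G(24) = mex{1,1} = 0
P-positions are exactly the n with G(n) = 0.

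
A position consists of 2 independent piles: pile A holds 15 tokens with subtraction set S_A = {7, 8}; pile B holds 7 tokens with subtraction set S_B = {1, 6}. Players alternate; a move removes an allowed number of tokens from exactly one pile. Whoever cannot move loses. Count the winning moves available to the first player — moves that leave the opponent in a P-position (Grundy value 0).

0

Pile A, S = {7, 8}:
G(0) = 0
G(1) = mex{} = 0
G(2) = mex{} = 0
G(3) = mex{} = 0
G(4) = mex{} = 0
G(5) = mex{} = 0
G(6) = mex{} = 0
G(7) = mex{0} = 1
G(8) = mex{0,0} = 1
G(9) = mex{0,0} = 1
G(10) = mex{0,0} = 1
G(11) = mex{0,0} = 1
G(12) = mex{0,0} = 1
G(13) = mex{0,0} = 1
G(14) = mex{1,0} = 2
G(15) = mex{1,1} = 0
G_A(15) = 0.
Pile B, S = {1, 6}:
G(0) = 0
G(1) = mex{0} = 1
G(2) = mex{1} = 0
G(3) = mex{0} = 1
G(4) = mex{1} = 0
G(5) = mex{0} = 1
G(6) = mex{1,0} = 2
G(7) = mex{2,1} = 0
G_B(7) = 0.
Combined Grundy value = 0 ⊕ 0 = 0.
A winning move leaves total XOR = 0, i.e. changes one component's Grundy value g to g ⊕ X where X is the current total.
Pile A: target g' = 0⊕0 = 0, but every legal move changes the Grundy value (mex property), so 0 moves.
Pile B: target g' = 0⊕0 = 0, but every legal move changes the Grundy value (mex property), so 0 moves.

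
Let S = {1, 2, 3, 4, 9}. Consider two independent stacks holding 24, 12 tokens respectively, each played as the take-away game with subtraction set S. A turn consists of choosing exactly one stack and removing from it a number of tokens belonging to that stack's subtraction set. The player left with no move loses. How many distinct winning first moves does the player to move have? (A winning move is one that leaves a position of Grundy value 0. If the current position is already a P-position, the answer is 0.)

2

All stacks use S = {1, 2, 3, 4, 9}:
G(0) = 0
G(1) = mex{0} = 1
G(2) = mex{1,0} = 2
G(3) = mex{2,1,0} = 3
G(4) = mex{3,2,1,0} = 4
G(5) = mex{4,3,2,1} = 0
G(6) = mex{0,4,3,2} = 1
G(7) = mex{1,0,4,3} = 2
G(8) = mex{2,1,0,4} = 3
G(9) = mex{3,2,1,0,0} = 4
G(10) = mex{4,3,2,1,1} = 0
G(11) = mex{0,4,3,2,2} = 1
G(12) = mex{1,0,4,3,3} = 2
G(13) = mex{2,1,0,4,4} = 3
G(14) = mex{3,2,1,0,0} = 4
G(15) = mex{4,3,2,1,1} = 0
G(16) = mex{0,4,3,2,2} = 1
G(17) = mex{1,0,4,3,3} = 2
G(18) = mex{2,1,0,4,4} = 3
G(19) = mex{3,2,1,0,0} = 4
G(20) = mex{4,3,2,1,1} = 0
G(21) = mex{0,4,3,2,2} = 1
G(22) = mex{1,0,4,3,3} = 2
G(23) = mex{2,1,0,4,4} = 3
G(24) = mex{3,2,1,0,0} = 4
Stack A: G(24) = 4.
Stack B: G(12) = 2.
Combined Grundy value = 4 ⊕ 2 = 6.
A winning move leaves total XOR = 0, i.e. changes one component's Grundy value g to g ⊕ X where X is the current total.
Stack A: need g' = 4⊕6 = 2. Options: 24−1→G=3, 24−2→G=2, 24−3→G=1, 24−4→G=0, 24−9→G=0. Hits: 1.
Stack B: need g' = 2⊕6 = 4. Options: 12−1→G=1, 12−2→G=0, 12−3→G=4, 12−4→G=3, 12−9→G=3. Hits: 1.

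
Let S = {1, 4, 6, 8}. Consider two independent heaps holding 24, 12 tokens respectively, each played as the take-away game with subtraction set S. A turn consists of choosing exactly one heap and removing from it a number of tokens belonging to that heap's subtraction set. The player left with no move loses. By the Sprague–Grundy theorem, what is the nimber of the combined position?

All heaps use S = {1, 4, 6, 8}:
G(0) = 0
G(1) = mex{0} = 1
G(2) = mex{1} = 0
G(3) = mex{0} = 1
G(4) = mex{1,0} = 2
G(5) = mex{2,1} = 0
G(6) = mex{0,0,0} = 1
G(7) = mex{1,1,1} = 0
G(8) = mex{0,2,0,0} = 1
G(9) = mex{1,0,1,1} = 2
G(10) = mex{2,1,2,0} = 3
G(11) = mex{3,0,0,1} = 2
G(12) = mex{2,1,1,2} = 0
G(13) = mex{0,2,0,0} = 1
G(14) = mex{1,3,1,1} = 0
G(15) = mex{0,2,2,0} = 1
G(16) = mex{1,0,3,1} = 2
G(17) = mex{2,1,2,2} = 0
G(18) = mex{0,0,0,3} = 1
G(19) = mex{1,1,1,2} = 0
G(20) = mex{0,2,0,0} = 1
G(21) = mex{1,0,1,1} = 2
G(22) = mex{2,1,2,0} = 3
G(23) = mex{3,0,0,1} = 2
G(24) = mex{2,1,1,2} = 0
Heap A: G(24) = 0.
Heap B: G(12) = 0.
Combined Grundy value = 0 ⊕ 0 = 0.

0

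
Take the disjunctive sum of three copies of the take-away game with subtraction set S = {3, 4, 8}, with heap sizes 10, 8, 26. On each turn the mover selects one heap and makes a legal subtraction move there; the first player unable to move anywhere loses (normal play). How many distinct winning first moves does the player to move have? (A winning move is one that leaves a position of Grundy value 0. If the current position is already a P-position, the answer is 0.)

4

All heaps use S = {3, 4, 8}:
n :  0  1  2  3  4  5  6  7  8  9 10 11 12 13 14 15 16 17 18 19 20 21 22 23 24 25 26
G :  0  0  0  1  1  1  2  0  2  3  1  3  0  0  0  1  1  1  2  0  2  3  1  3  0  0  0
Heap A: G(10) = 1.
Heap B: G(8) = 2.
Heap C: G(26) = 0.
Combined Grundy value = 1 ⊕ 2 ⊕ 0 = 3.
A winning move leaves total XOR = 0, i.e. changes one component's Grundy value g to g ⊕ X where X is the current total.
Heap A: need g' = 1⊕3 = 2. Options: 10−3→G=0, 10−4→G=2, 10−8→G=0. Hits: 1.
Heap B: need g' = 2⊕3 = 1. Options: 8−3→G=1, 8−4→G=1, 8−8→G=0. Hits: 2.
Heap C: need g' = 0⊕3 = 3. Options: 26−3→G=3, 26−4→G=1, 26−8→G=2. Hits: 1.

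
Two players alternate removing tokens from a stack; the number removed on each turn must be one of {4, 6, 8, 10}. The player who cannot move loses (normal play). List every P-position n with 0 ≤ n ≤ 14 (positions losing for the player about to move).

G(0) = 0
G(1) = mex{} = 0
G(2) = mex{} = 0
G(3) = mex{} = 0
G(4) = mex{0} = 1
G(5) = mex{0} = 1
G(6) = mex{0,0} = 1
G(7) = mex{0,0} = 1
G(8) = mex{1,0,0} = 2
G(9) = mex{1,0,0} = 2
G(10) = mex{1,1,0,0} = 2
G(11) = mex{1,1,0,0} = 2
G(12) = mex{2,1,1,0} = 3
G(13) = mex{2,1,1,0} = 3
G(14) = mex{2,2,1,1} = 0
P-positions are exactly the n with G(n) = 0.

0, 1, 2, 3, 14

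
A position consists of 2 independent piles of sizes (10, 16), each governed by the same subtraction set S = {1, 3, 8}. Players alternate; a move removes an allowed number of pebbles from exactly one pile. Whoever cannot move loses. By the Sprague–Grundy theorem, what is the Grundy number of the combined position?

All piles use S = {1, 3, 8}:
n :  0  1  2  3  4  5  6  7  8  9 10 11 12 13 14 15 16
G :  0  1  0  1  0  1  0  1  2  3  2  0  1  0  1  0  1
Pile A: G(10) = 2.
Pile B: G(16) = 1.
Combined Grundy value = 2 ⊕ 1 = 3.

3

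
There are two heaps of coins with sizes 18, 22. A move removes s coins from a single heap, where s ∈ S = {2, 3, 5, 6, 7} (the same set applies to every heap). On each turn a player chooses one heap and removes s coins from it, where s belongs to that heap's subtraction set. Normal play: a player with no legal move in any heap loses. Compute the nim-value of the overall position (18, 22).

All heaps use S = {2, 3, 5, 6, 7}:
n :  0  1  2  3  4  5  6  7  8  9 10 11 12 13 14 15 16 17 18 19 20 21 22
G :  0  0  1  1  2  2  3  3  4  0  0  1  1  2  2  3  3  4  0  0  1  1  2
Heap A: G(18) = 0.
Heap B: G(22) = 2.
Combined Grundy value = 0 ⊕ 2 = 2.

2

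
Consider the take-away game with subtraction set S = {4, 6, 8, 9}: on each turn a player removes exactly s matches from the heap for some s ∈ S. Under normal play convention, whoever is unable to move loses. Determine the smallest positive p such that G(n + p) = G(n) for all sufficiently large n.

13

G(0) = 0
G(1) = mex{} = 0
G(2) = mex{} = 0
G(3) = mex{} = 0
G(4) = mex{0} = 1
G(5) = mex{0} = 1
G(6) = mex{0,0} = 1
G(7) = mex{0,0} = 1
G(8) = mex{1,0,0} = 2
G(9) = mex{1,0,0,0} = 2
G(10) = mex{1,1,0,0} = 2
G(11) = mex{1,1,0,0} = 2
G(12) = mex{2,1,1,0} = 3
G(13) = mex{2,1,1,1} = 0
G(14) = mex{2,2,1,1} = 0
G(15) = mex{2,2,1,1} = 0
G(16) = mex{3,2,2,1} = 0
G(17) = mex{0,2,2,2} = 1
G(18) = mex{0,3,2,2} = 1
G(19) = mex{0,0,2,2} = 1
G(20) = mex{0,0,3,2} = 1
G(21) = mex{1,0,0,3} = 2
G(22) = mex{1,0,0,0} = 2
G(23) = mex{1,1,0,0} = 2
G(24) = mex{1,1,0,0} = 2
G(25) = mex{2,1,1,0} = 3
G(26) = mex{2,1,1,1} = 0
G(27) = mex{2,2,1,1} = 0
G(n+13) = G(n) holds for n = 0,…,8 (a full window of length max(S) = 9), so the sequence is purely periodic with period 13.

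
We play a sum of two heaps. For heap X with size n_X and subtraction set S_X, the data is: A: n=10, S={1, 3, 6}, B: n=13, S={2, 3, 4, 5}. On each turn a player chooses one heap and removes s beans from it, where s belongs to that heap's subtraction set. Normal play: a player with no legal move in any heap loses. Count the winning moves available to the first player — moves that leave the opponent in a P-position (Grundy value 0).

3

Heap A, S = {1, 3, 6}:
G(0) = 0
G(1) = mex{0} = 1
G(2) = mex{1} = 0
G(3) = mex{0,0} = 1
G(4) = mex{1,1} = 0
G(5) = mex{0,0} = 1
G(6) = mex{1,1,0} = 2
G(7) = mex{2,0,1} = 3
G(8) = mex{3,1,0} = 2
G(9) = mex{2,2,1} = 0
G(10) = mex{0,3,0} = 1
G_A(10) = 1.
Heap B, S = {2, 3, 4, 5}:
G(0) = 0
G(1) = mex{} = 0
G(2) = mex{0} = 1
G(3) = mex{0,0} = 1
G(4) = mex{1,0,0} = 2
G(5) = mex{1,1,0,0} = 2
G(6) = mex{2,1,1,0} = 3
G(7) = mex{2,2,1,1} = 0
G(8) = mex{3,2,2,1} = 0
G(9) = mex{0,3,2,2} = 1
G(10) = mex{0,0,3,2} = 1
G(11) = mex{1,0,0,3} = 2
G(12) = mex{1,1,0,0} = 2
G(13) = mex{2,1,1,0} = 3
G_B(13) = 3.
Combined Grundy value = 1 ⊕ 3 = 2.
A winning move leaves total XOR = 0, i.e. changes one component's Grundy value g to g ⊕ X where X is the current total.
Heap A: need g' = 1⊕2 = 3. Options: 10−1→G=0, 10−3→G=3, 10−6→G=0. Hits: 1.
Heap B: need g' = 3⊕2 = 1. Options: 13−2→G=2, 13−3→G=1, 13−4→G=1, 13−5→G=0. Hits: 2.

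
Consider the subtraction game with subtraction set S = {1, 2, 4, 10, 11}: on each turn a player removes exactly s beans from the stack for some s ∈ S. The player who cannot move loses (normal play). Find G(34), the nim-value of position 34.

G(0) = 0
G(1) = mex{0} = 1
G(2) = mex{1,0} = 2
G(3) = mex{2,1} = 0
G(4) = mex{0,2,0} = 1
G(5) = mex{1,0,1} = 2
G(6) = mex{2,1,2} = 0
G(7) = mex{0,2,0} = 1
G(8) = mex{1,0,1} = 2
G(9) = mex{2,1,2} = 0
G(10) = mex{0,2,0,0} = 1
G(11) = mex{1,0,1,1,0} = 2
G(12) = mex{2,1,2,2,1} = 0
G(13) = mex{0,2,0,0,2} = 1
G(14) = mex{1,0,1,1,0} = 2
G(15) = mex{2,1,2,2,1} = 0
G(16) = mex{0,2,0,0,2} = 1
G(17) = mex{1,0,1,1,0} = 2
G(18) = mex{2,1,2,2,1} = 0
G(19) = mex{0,2,0,0,2} = 1
G(20) = mex{1,0,1,1,0} = 2
G(21) = mex{2,1,2,2,1} = 0
G(22) = mex{0,2,0,0,2} = 1
G(23) = mex{1,0,1,1,0} = 2
G(24) = mex{2,1,2,2,1} = 0
G(25) = mex{0,2,0,0,2} = 1
G(26) = mex{1,0,1,1,0} = 2
G(27) = mex{2,1,2,2,1} = 0
G(28) = mex{0,2,0,0,2} = 1
G(29) = mex{1,0,1,1,0} = 2
G(30) = mex{2,1,2,2,1} = 0
G(31) = mex{0,2,0,0,2} = 1
G(32) = mex{1,0,1,1,0} = 2
G(33) = mex{2,1,2,2,1} = 0
G(34) = mex{0,2,0,0,2} = 1

1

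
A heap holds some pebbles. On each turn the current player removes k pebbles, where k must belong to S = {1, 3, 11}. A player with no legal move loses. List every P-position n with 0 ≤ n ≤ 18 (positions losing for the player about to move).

G(0) = 0
G(1) = mex{0} = 1
G(2) = mex{1} = 0
G(3) = mex{0,0} = 1
G(4) = mex{1,1} = 0
G(5) = mex{0,0} = 1
G(6) = mex{1,1} = 0
G(7) = mex{0,0} = 1
G(8) = mex{1,1} = 0
G(9) = mex{0,0} = 1
G(10) = mex{1,1} = 0
G(11) = mex{0,0,0} = 1
G(12) = mex{1,1,1} = 0
G(13) = mex{0,0,0} = 1
G(14) = mex{1,1,1} = 0
G(15) = mex{0,0,0} = 1
G(16) = mex{1,1,1} = 0
G(17) = mex{0,0,0} = 1
G(18) = mex{1,1,1} = 0
P-positions are exactly the n with G(n) = 0.

0, 2, 4, 6, 8, 10, 12, 14, 16, 18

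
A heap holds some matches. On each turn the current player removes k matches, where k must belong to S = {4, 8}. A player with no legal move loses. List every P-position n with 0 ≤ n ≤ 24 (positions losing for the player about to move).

0, 1, 2, 3, 12, 13, 14, 15, 24

n :  0  1  2  3  4  5  6  7  8  9 10 11 12 13 14 15 16 17 18 19 20 21 22 23 24
G :  0  0  0  0  1  1  1  1  2  2  2  2  0  0  0  0  1  1  1  1  2  2  2  2  0
P-positions are exactly the n with G(n) = 0.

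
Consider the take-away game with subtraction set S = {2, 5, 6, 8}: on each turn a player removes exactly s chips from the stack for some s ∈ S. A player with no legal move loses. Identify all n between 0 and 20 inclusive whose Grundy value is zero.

G(0) = 0
G(1) = mex{} = 0
G(2) = mex{0} = 1
G(3) = mex{0} = 1
G(4) = mex{1} = 0
G(5) = mex{1,0} = 2
G(6) = mex{0,0,0} = 1
G(7) = mex{2,1,0} = 3
G(8) = mex{1,1,1,0} = 2
G(9) = mex{3,0,1,0} = 2
G(10) = mex{2,2,0,1} = 3
G(11) = mex{2,1,2,1} = 0
G(12) = mex{3,3,1,0} = 2
G(13) = mex{0,2,3,2} = 1
G(14) = mex{2,2,2,1} = 0
G(15) = mex{1,3,2,3} = 0
G(16) = mex{0,0,3,2} = 1
G(17) = mex{0,2,0,2} = 1
G(18) = mex{1,1,2,3} = 0
G(19) = mex{1,0,1,0} = 2
G(20) = mex{0,0,0,2} = 1
P-positions are exactly the n with G(n) = 0.

0, 1, 4, 11, 14, 15, 18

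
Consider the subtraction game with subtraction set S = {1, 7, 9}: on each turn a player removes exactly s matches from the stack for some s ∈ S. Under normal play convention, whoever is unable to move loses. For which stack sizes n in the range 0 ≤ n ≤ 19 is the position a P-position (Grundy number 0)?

0, 2, 4, 6, 8, 10, 12, 14, 16, 18

n :  0  1  2  3  4  5  6  7  8  9 10 11 12 13 14 15 16 17 18 19
G :  0  1  0  1  0  1  0  1  0  1  0  1  0  1  0  1  0  1  0  1
P-positions are exactly the n with G(n) = 0.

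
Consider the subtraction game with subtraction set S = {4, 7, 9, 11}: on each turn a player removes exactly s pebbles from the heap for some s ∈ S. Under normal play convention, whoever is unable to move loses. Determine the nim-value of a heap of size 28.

3

n :  0  1  2  3  4  5  6  7  8  9 10 11 12 13 14 15 16 17 18 19 20 21 22 23 24 25 26 27 28
G :  0  0  0  0  1  1  1  1  2  2  2  2  3  3  3  0  0  0  0  1  1  1  1  2  2  2  2  3  3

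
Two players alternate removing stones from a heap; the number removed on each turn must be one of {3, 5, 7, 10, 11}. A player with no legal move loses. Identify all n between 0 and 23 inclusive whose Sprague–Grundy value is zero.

n :  0  1  2  3  4  5  6  7  8  9 10 11 12 13 14 15 16 17 18 19 20 21 22 23
G :  0  0  0  1  1  1  2  2  2  3  3  3  4  4  0  0  0  1  1  1  2  2  2  3
P-positions are exactly the n with G(n) = 0.

0, 1, 2, 14, 15, 16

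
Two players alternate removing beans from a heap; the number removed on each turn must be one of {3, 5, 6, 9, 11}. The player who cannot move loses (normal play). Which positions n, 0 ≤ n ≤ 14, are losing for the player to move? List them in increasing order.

0, 1, 2, 14

G(0) = 0
G(1) = mex{} = 0
G(2) = mex{} = 0
G(3) = mex{0} = 1
G(4) = mex{0} = 1
G(5) = mex{0,0} = 1
G(6) = mex{1,0,0} = 2
G(7) = mex{1,0,0} = 2
G(8) = mex{1,1,0} = 2
G(9) = mex{2,1,1,0} = 3
G(10) = mex{2,1,1,0} = 3
G(11) = mex{2,2,1,0,0} = 3
G(12) = mex{3,2,2,1,0} = 4
G(13) = mex{3,2,2,1,0} = 4
G(14) = mex{3,3,2,1,1} = 0
P-positions are exactly the n with G(n) = 0.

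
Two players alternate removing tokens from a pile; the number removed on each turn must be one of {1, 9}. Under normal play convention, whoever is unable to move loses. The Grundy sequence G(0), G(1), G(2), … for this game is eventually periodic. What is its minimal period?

G(0) = 0
G(1) = mex{0} = 1
G(2) = mex{1} = 0
G(3) = mex{0} = 1
G(4) = mex{1} = 0
G(5) = mex{0} = 1
G(6) = mex{1} = 0
G(7) = mex{0} = 1
G(8) = mex{1} = 0
G(9) = mex{0,0} = 1
G(10) = mex{1,1} = 0
G(11) = mex{0,0} = 1
G(12) = mex{1,1} = 0
G(13) = mex{0,0} = 1
G(14) = mex{1,1} = 0
G(n+2) = G(n) holds for n = 0,…,8 (a full window of length max(S) = 9), so the sequence is purely periodic with period 2.

2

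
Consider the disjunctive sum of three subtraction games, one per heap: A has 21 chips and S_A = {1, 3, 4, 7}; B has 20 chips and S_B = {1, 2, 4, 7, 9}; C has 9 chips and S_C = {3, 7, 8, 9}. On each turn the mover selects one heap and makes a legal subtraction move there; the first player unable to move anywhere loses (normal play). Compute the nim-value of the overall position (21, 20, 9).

1

Heap A, S = {1, 3, 4, 7}:
n :  0  1  2  3  4  5  6  7  8  9 10 11 12 13 14 15 16 17 18 19 20 21
G :  0  1  0  1  2  3  2  3  0  1  0  1  2  3  2  3  0  1  0  1  2  3
G_A(21) = 3.
Heap B, S = {1, 2, 4, 7, 9}:
n :  0  1  2  3  4  5  6  7  8  9 10 11 12 13 14 15 16 17 18 19 20
G :  0  1  2  0  1  2  0  1  2  3  4  0  1  2  0  1  2  0  1  2  3
G_B(20) = 3.
Heap C, S = {3, 7, 8, 9}:
n : 0 1 2 3 4 5 6 7 8 9
G : 0 0 0 1 1 1 0 2 2 1
G_C(9) = 1.
Combined Grundy value = 3 ⊕ 3 ⊕ 1 = 1.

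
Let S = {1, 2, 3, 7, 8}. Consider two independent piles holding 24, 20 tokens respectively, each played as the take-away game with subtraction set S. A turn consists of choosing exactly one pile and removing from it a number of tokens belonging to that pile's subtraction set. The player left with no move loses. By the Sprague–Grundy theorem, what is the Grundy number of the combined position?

0

All piles use S = {1, 2, 3, 7, 8}:
G(0) = 0
G(1) = mex{0} = 1
G(2) = mex{1,0} = 2
G(3) = mex{2,1,0} = 3
G(4) = mex{3,2,1} = 0
G(5) = mex{0,3,2} = 1
G(6) = mex{1,0,3} = 2
G(7) = mex{2,1,0,0} = 3
G(8) = mex{3,2,1,1,0} = 4
G(9) = mex{4,3,2,2,1} = 0
G(10) = mex{0,4,3,3,2} = 1
G(11) = mex{1,0,4,0,3} = 2
G(12) = mex{2,1,0,1,0} = 3
G(13) = mex{3,2,1,2,1} = 0
G(14) = mex{0,3,2,3,2} = 1
G(15) = mex{1,0,3,4,3} = 2
G(16) = mex{2,1,0,0,4} = 3
G(17) = mex{3,2,1,1,0} = 4
G(18) = mex{4,3,2,2,1} = 0
G(19) = mex{0,4,3,3,2} = 1
G(20) = mex{1,0,4,0,3} = 2
G(21) = mex{2,1,0,1,0} = 3
G(22) = mex{3,2,1,2,1} = 0
G(23) = mex{0,3,2,3,2} = 1
G(24) = mex{1,0,3,4,3} = 2
Pile A: G(24) = 2.
Pile B: G(20) = 2.
Combined Grundy value = 2 ⊕ 2 = 0.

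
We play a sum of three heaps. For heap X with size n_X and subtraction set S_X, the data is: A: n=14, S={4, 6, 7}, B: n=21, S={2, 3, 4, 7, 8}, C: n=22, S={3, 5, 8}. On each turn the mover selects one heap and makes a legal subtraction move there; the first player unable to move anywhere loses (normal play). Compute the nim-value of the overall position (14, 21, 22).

Heap A, S = {4, 6, 7}:
G(0) = 0
G(1) = mex{} = 0
G(2) = mex{} = 0
G(3) = mex{} = 0
G(4) = mex{0} = 1
G(5) = mex{0} = 1
G(6) = mex{0,0} = 1
G(7) = mex{0,0,0} = 1
G(8) = mex{1,0,0} = 2
G(9) = mex{1,0,0} = 2
G(10) = mex{1,1,0} = 2
G(11) = mex{1,1,1} = 0
G(12) = mex{2,1,1} = 0
G(13) = mex{2,1,1} = 0
G(14) = mex{2,2,1} = 0
G_A(14) = 0.
Heap B, S = {2, 3, 4, 7, 8}:
G(0) = 0
G(1) = mex{} = 0
G(2) = mex{0} = 1
G(3) = mex{0,0} = 1
G(4) = mex{1,0,0} = 2
G(5) = mex{1,1,0} = 2
G(6) = mex{2,1,1} = 0
G(7) = mex{2,2,1,0} = 3
G(8) = mex{0,2,2,0,0} = 1
G(9) = mex{3,0,2,1,0} = 4
G(10) = mex{1,3,0,1,1} = 2
G(11) = mex{4,1,3,2,1} = 0
G(12) = mex{2,4,1,2,2} = 0
G(13) = mex{0,2,4,0,2} = 1
G(14) = mex{0,0,2,3,0} = 1
G(15) = mex{1,0,0,1,3} = 2
G(16) = mex{1,1,0,4,1} = 2
G(17) = mex{2,1,1,2,4} = 0
G(18) = mex{2,2,1,0,2} = 3
G(19) = mex{0,2,2,0,0} = 1
G(20) = mex{3,0,2,1,0} = 4
G(21) = mex{1,3,0,1,1} = 2
G_B(21) = 2.
Heap C, S = {3, 5, 8}:
G(0) = 0
G(1) = mex{} = 0
G(2) = mex{} = 0
G(3) = mex{0} = 1
G(4) = mex{0} = 1
G(5) = mex{0,0} = 1
G(6) = mex{1,0} = 2
G(7) = mex{1,0} = 2
G(8) = mex{1,1,0} = 2
G(9) = mex{2,1,0} = 3
G(10) = mex{2,1,0} = 3
G(11) = mex{2,2,1} = 0
G(12) = mex{3,2,1} = 0
G(13) = mex{3,2,1} = 0
G(14) = mex{0,3,2} = 1
G(15) = mex{0,3,2} = 1
G(16) = mex{0,0,2} = 1
G(17) = mex{1,0,3} = 2
G(18) = mex{1,0,3} = 2
G(19) = mex{1,1,0} = 2
G(20) = mex{2,1,0} = 3
G(21) = mex{2,1,0} = 3
G(22) = mex{2,2,1} = 0
G_C(22) = 0.
Combined Grundy value = 0 ⊕ 2 ⊕ 0 = 2.

2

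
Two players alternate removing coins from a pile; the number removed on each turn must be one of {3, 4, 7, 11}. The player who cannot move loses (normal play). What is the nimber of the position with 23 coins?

3

G(0) = 0
G(1) = mex{} = 0
G(2) = mex{} = 0
G(3) = mex{0} = 1
G(4) = mex{0,0} = 1
G(5) = mex{0,0} = 1
G(6) = mex{1,0} = 2
G(7) = mex{1,1,0} = 2
G(8) = mex{1,1,0} = 2
G(9) = mex{2,1,0} = 3
G(10) = mex{2,2,1} = 0
G(11) = mex{2,2,1,0} = 3
G(12) = mex{3,2,1,0} = 4
G(13) = mex{0,3,2,0} = 1
G(14) = mex{3,0,2,1} = 4
G(15) = mex{4,3,2,1} = 0
G(16) = mex{1,4,3,1} = 0
G(17) = mex{4,1,0,2} = 3
G(18) = mex{0,4,3,2} = 1
G(19) = mex{0,0,4,2} = 1
G(20) = mex{3,0,1,3} = 2
G(21) = mex{1,3,4,0} = 2
G(22) = mex{1,1,0,3} = 2
G(23) = mex{2,1,0,4} = 3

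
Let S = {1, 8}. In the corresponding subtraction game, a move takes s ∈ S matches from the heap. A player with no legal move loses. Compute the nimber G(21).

n :  0  1  2  3  4  5  6  7  8  9 10 11 12 13 14 15 16 17 18 19 20 21
G :  0  1  0  1  0  1  0  1  2  0  1  0  1  0  1  0  1  2  0  1  0  1

1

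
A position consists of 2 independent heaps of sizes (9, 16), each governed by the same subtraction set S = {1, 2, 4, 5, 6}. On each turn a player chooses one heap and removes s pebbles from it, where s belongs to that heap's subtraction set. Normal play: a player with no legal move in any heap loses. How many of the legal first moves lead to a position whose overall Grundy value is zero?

0

All heaps use S = {1, 2, 4, 5, 6}:
G(0) = 0
G(1) = mex{0} = 1
G(2) = mex{1,0} = 2
G(3) = mex{2,1} = 0
G(4) = mex{0,2,0} = 1
G(5) = mex{1,0,1,0} = 2
G(6) = mex{2,1,2,1,0} = 3
G(7) = mex{3,2,0,2,1} = 4
G(8) = mex{4,3,1,0,2} = 5
G(9) = mex{5,4,2,1,0} = 3
G(10) = mex{3,5,3,2,1} = 0
G(11) = mex{0,3,4,3,2} = 1
G(12) = mex{1,0,5,4,3} = 2
G(13) = mex{2,1,3,5,4} = 0
G(14) = mex{0,2,0,3,5} = 1
G(15) = mex{1,0,1,0,3} = 2
G(16) = mex{2,1,2,1,0} = 3
Heap A: G(9) = 3.
Heap B: G(16) = 3.
Combined Grundy value = 3 ⊕ 3 = 0.
A winning move leaves total XOR = 0, i.e. changes one component's Grundy value g to g ⊕ X where X is the current total.
Heap A: target g' = 3⊕0 = 3, but every legal move changes the Grundy value (mex property), so 0 moves.
Heap B: target g' = 3⊕0 = 3, but every legal move changes the Grundy value (mex property), so 0 moves.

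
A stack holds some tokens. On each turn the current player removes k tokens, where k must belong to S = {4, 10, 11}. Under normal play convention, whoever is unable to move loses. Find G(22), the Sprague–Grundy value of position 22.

n :  0  1  2  3  4  5  6  7  8  9 10 11 12 13 14 15 16 17 18 19 20 21 22
G :  0  0  0  0  1  1  1  1  0  0  2  2  1  1  3  0  0  0  2  1  1  1  0

0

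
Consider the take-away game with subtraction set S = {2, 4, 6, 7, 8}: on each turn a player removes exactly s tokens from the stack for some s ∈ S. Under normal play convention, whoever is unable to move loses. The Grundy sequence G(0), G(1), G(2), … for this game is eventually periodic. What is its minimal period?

10

G(0) = 0
G(1) = mex{} = 0
G(2) = mex{0} = 1
G(3) = mex{0} = 1
G(4) = mex{1,0} = 2
G(5) = mex{1,0} = 2
G(6) = mex{2,1,0} = 3
G(7) = mex{2,1,0,0} = 3
G(8) = mex{3,2,1,0,0} = 4
G(9) = mex{3,2,1,1,0} = 4
G(10) = mex{4,3,2,1,1} = 0
G(11) = mex{4,3,2,2,1} = 0
G(12) = mex{0,4,3,2,2} = 1
G(13) = mex{0,4,3,3,2} = 1
G(14) = mex{1,0,4,3,3} = 2
G(15) = mex{1,0,4,4,3} = 2
G(16) = mex{2,1,0,4,4} = 3
G(17) = mex{2,1,0,0,4} = 3
G(18) = mex{3,2,1,0,0} = 4
G(19) = mex{3,2,1,1,0} = 4
G(20) = mex{4,3,2,1,1} = 0
G(21) = mex{4,3,2,2,1} = 0
G(n+10) = G(n) holds for n = 0,…,7 (a full window of length max(S) = 8), so the sequence is purely periodic with period 10.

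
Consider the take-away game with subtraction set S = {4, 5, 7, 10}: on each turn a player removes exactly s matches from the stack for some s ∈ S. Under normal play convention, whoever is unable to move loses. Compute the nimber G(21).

n :  0  1  2  3  4  5  6  7  8  9 10 11 12 13 14 15 16 17 18 19 20 21
G :  0  0  0  0  1  1  1  1  2  2  2  2  3  3  0  0  0  0  1  1  1  1

1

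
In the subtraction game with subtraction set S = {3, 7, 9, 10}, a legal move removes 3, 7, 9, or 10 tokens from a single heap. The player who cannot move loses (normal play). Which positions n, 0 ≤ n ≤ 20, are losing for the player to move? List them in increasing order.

0, 1, 2, 6, 14, 18, 19, 20

G(0) = 0
G(1) = mex{} = 0
G(2) = mex{} = 0
G(3) = mex{0} = 1
G(4) = mex{0} = 1
G(5) = mex{0} = 1
G(6) = mex{1} = 0
G(7) = mex{1,0} = 2
G(8) = mex{1,0} = 2
G(9) = mex{0,0,0} = 1
G(10) = mex{2,1,0,0} = 3
G(11) = mex{2,1,0,0} = 3
G(12) = mex{1,1,1,0} = 2
G(13) = mex{3,0,1,1} = 2
G(14) = mex{3,2,1,1} = 0
G(15) = mex{2,2,0,1} = 3
G(16) = mex{2,1,2,0} = 3
G(17) = mex{0,3,2,2} = 1
G(18) = mex{3,3,1,2} = 0
G(19) = mex{3,2,3,1} = 0
G(20) = mex{1,2,3,3} = 0
P-positions are exactly the n with G(n) = 0.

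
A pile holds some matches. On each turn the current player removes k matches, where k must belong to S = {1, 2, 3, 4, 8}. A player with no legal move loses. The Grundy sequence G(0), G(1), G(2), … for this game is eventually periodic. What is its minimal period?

n :  0  1  2  3  4  5  6  7  8  9 10 11 12 13 14
G :  0  1  2  3  4  0  1  2  3  4  0  1  2  3  4
G(n+5) = G(n) holds for n = 0,…,7 (a full window of length max(S) = 8), so the sequence is purely periodic with period 5.

5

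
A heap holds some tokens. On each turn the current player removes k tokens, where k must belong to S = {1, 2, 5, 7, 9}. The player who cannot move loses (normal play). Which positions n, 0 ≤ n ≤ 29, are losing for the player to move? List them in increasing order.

n :  0  1  2  3  4  5  6  7  8  9 10 11 12 13 14 15 16 17 18 19 20 21 22 23 24 25 26 27 28 29
G :  0  1  2  0  1  2  0  1  2  3  4  5  3  4  0  1  2  0  1  2  0  1  2  3  4  5  3  4  0  1
P-positions are exactly the n with G(n) = 0.

0, 3, 6, 14, 17, 20, 28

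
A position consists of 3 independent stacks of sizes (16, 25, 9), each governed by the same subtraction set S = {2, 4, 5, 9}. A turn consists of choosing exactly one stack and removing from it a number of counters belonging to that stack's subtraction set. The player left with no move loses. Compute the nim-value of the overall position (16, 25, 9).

All stacks use S = {2, 4, 5, 9}:
n :  0  1  2  3  4  5  6  7  8  9 10 11 12 13 14 15 16 17 18 19 20 21 22 23 24 25
G :  0  0  1  1  2  2  3  0  0  1  1  2  2  3  0  0  1  1  2  2  3  0  0  1  1  2
Stack A: G(16) = 1.
Stack B: G(25) = 2.
Stack C: G(9) = 1.
Combined Grundy value = 1 ⊕ 2 ⊕ 1 = 2.

2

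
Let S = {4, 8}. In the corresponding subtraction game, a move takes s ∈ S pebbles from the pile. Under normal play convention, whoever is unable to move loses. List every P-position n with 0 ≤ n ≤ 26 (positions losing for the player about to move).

0, 1, 2, 3, 12, 13, 14, 15, 24, 25, 26

G(0) = 0
G(1) = mex{} = 0
G(2) = mex{} = 0
G(3) = mex{} = 0
G(4) = mex{0} = 1
G(5) = mex{0} = 1
G(6) = mex{0} = 1
G(7) = mex{0} = 1
G(8) = mex{1,0} = 2
G(9) = mex{1,0} = 2
G(10) = mex{1,0} = 2
G(11) = mex{1,0} = 2
G(12) = mex{2,1} = 0
G(13) = mex{2,1} = 0
G(14) = mex{2,1} = 0
G(15) = mex{2,1} = 0
G(16) = mex{0,2} = 1
G(17) = mex{0,2} = 1
G(18) = mex{0,2} = 1
G(19) = mex{0,2} = 1
G(20) = mex{1,0} = 2
G(21) = mex{1,0} = 2
G(22) = mex{1,0} = 2
G(23) = mex{1,0} = 2
G(24) = mex{2,1} = 0
G(25) = mex{2,1} = 0
G(26) = mex{2,1} = 0
P-positions are exactly the n with G(n) = 0.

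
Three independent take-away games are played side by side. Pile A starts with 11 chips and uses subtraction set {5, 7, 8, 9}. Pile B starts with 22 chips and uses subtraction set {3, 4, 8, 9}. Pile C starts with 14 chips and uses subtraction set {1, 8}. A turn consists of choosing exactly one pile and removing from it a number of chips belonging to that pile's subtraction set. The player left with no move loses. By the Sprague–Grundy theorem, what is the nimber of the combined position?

2

Pile A, S = {5, 7, 8, 9}:
n :  0  1  2  3  4  5  6  7  8  9 10 11
G :  0  0  0  0  0  1  1  1  1  1  2  2
G_A(11) = 2.
Pile B, S = {3, 4, 8, 9}:
n :  0  1  2  3  4  5  6  7  8  9 10 11 12 13 14 15 16 17 18 19 20 21 22
G :  0  0  0  1  1  1  2  0  2  3  1  3  0  0  0  1  1  1  2  0  2  3  1
G_B(22) = 1.
Pile C, S = {1, 8}:
n :  0  1  2  3  4  5  6  7  8  9 10 11 12 13 14
G :  0  1  0  1  0  1  0  1  2  0  1  0  1  0  1
G_C(14) = 1.
Combined Grundy value = 2 ⊕ 1 ⊕ 1 = 2.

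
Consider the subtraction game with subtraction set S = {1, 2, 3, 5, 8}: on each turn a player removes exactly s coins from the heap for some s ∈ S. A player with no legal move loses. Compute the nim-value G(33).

3

n :  0  1  2  3  4  5  6  7  8  9 10 11 12 13 14 15 16 17 18 19 20 21 22 23 24 25 26 27 28 29 30 31 32 33
G :  0  1  2  3  0  1  2  3  4  5  0  1  2  3  0  1  2  3  4  5  0  1  2  3  0  1  2  3  4  5  0  1  2  3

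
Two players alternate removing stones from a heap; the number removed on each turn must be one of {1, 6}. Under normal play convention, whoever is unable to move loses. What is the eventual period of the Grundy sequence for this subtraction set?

7

n :  0  1  2  3  4  5  6  7  8  9 10 11 12 13 14 15
G :  0  1  0  1  0  1  2  0  1  0  1  0  1  2  0  1
G(n+7) = G(n) holds for n = 0,…,5 (a full window of length max(S) = 6), so the sequence is purely periodic with period 7.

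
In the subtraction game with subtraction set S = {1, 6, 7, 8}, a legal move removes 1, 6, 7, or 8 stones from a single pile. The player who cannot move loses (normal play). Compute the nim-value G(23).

G(0) = 0
G(1) = mex{0} = 1
G(2) = mex{1} = 0
G(3) = mex{0} = 1
G(4) = mex{1} = 0
G(5) = mex{0} = 1
G(6) = mex{1,0} = 2
G(7) = mex{2,1,0} = 3
G(8) = mex{3,0,1,0} = 2
G(9) = mex{2,1,0,1} = 3
G(10) = mex{3,0,1,0} = 2
G(11) = mex{2,1,0,1} = 3
G(12) = mex{3,2,1,0} = 4
G(13) = mex{4,3,2,1} = 0
G(14) = mex{0,2,3,2} = 1
G(15) = mex{1,3,2,3} = 0
G(16) = mex{0,2,3,2} = 1
G(17) = mex{1,3,2,3} = 0
G(18) = mex{0,4,3,2} = 1
G(19) = mex{1,0,4,3} = 2
G(20) = mex{2,1,0,4} = 3
G(21) = mex{3,0,1,0} = 2
G(22) = mex{2,1,0,1} = 3
G(23) = mex{3,0,1,0} = 2

2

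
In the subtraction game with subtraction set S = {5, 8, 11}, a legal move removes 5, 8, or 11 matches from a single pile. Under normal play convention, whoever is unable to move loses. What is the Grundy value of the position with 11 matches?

n :  0  1  2  3  4  5  6  7  8  9 10 11
G :  0  0  0  0  0  1  1  1  1  1  2  2

2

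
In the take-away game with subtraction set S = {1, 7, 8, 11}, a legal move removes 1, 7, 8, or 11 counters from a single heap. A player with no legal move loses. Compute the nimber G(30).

2

n :  0  1  2  3  4  5  6  7  8  9 10 11 12 13 14 15 16 17 18 19 20 21 22 23 24 25 26 27 28 29 30
G :  0  1  0  1  0  1  0  1  2  3  2  3  2  3  2  3  0  1  0  1  0  1  0  1  2  3  2  3  2  3  2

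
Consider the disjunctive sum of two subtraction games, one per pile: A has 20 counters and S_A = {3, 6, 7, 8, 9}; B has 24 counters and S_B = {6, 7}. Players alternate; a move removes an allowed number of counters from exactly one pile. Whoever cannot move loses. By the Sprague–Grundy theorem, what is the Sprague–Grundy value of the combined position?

Pile A, S = {3, 6, 7, 8, 9}:
n :  0  1  2  3  4  5  6  7  8  9 10 11 12 13 14 15 16 17 18 19 20
G :  0  0  0  1  1  1  2  2  2  3  3  3  0  0  0  1  1  1  2  2  2
G_A(20) = 2.
Pile B, S = {6, 7}:
G(0) = 0
G(1) = mex{} = 0
G(2) = mex{} = 0
G(3) = mex{} = 0
G(4) = mex{} = 0
G(5) = mex{} = 0
G(6) = mex{0} = 1
G(7) = mex{0,0} = 1
G(8) = mex{0,0} = 1
G(9) = mex{0,0} = 1
G(10) = mex{0,0} = 1
G(11) = mex{0,0} = 1
G(12) = mex{1,0} = 2
G(13) = mex{1,1} = 0
G(14) = mex{1,1} = 0
G(15) = mex{1,1} = 0
G(16) = mex{1,1} = 0
G(17) = mex{1,1} = 0
G(18) = mex{2,1} = 0
G(19) = mex{0,2} = 1
G(20) = mex{0,0} = 1
G(21) = mex{0,0} = 1
G(22) = mex{0,0} = 1
G(23) = mex{0,0} = 1
G(24) = mex{0,0} = 1
G_B(24) = 1.
Combined Grundy value = 2 ⊕ 1 = 3.

3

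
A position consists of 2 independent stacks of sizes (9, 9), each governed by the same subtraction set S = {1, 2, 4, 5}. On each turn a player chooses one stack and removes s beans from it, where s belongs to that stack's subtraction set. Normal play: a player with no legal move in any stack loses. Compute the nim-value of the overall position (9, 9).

All stacks use S = {1, 2, 4, 5}:
G(0) = 0
G(1) = mex{0} = 1
G(2) = mex{1,0} = 2
G(3) = mex{2,1} = 0
G(4) = mex{0,2,0} = 1
G(5) = mex{1,0,1,0} = 2
G(6) = mex{2,1,2,1} = 0
G(7) = mex{0,2,0,2} = 1
G(8) = mex{1,0,1,0} = 2
G(9) = mex{2,1,2,1} = 0
Stack A: G(9) = 0.
Stack B: G(9) = 0.
Combined Grundy value = 0 ⊕ 0 = 0.

0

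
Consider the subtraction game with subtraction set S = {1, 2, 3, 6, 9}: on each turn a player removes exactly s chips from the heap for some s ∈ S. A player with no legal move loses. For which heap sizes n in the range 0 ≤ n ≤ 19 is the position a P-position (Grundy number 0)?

0, 4, 8, 12, 16

n :  0  1  2  3  4  5  6  7  8  9 10 11 12 13 14 15 16 17 18 19
G :  0  1  2  3  0  1  2  3  0  1  2  3  0  1  2  3  0  1  2  3
P-positions are exactly the n with G(n) = 0.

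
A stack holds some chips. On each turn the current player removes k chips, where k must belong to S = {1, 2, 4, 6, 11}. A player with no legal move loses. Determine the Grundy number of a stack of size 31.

2

G(0) = 0
G(1) = mex{0} = 1
G(2) = mex{1,0} = 2
G(3) = mex{2,1} = 0
G(4) = mex{0,2,0} = 1
G(5) = mex{1,0,1} = 2
G(6) = mex{2,1,2,0} = 3
G(7) = mex{3,2,0,1} = 4
G(8) = mex{4,3,1,2} = 0
G(9) = mex{0,4,2,0} = 1
G(10) = mex{1,0,3,1} = 2
G(11) = mex{2,1,4,2,0} = 3
G(12) = mex{3,2,0,3,1} = 4
G(13) = mex{4,3,1,4,2} = 0
G(14) = mex{0,4,2,0,0} = 1
G(15) = mex{1,0,3,1,1} = 2
G(16) = mex{2,1,4,2,2} = 0
G(17) = mex{0,2,0,3,3} = 1
G(18) = mex{1,0,1,4,4} = 2
G(19) = mex{2,1,2,0,0} = 3
G(20) = mex{3,2,0,1,1} = 4
G(21) = mex{4,3,1,2,2} = 0
G(22) = mex{0,4,2,0,3} = 1
G(23) = mex{1,0,3,1,4} = 2
G(24) = mex{2,1,4,2,0} = 3
G(25) = mex{3,2,0,3,1} = 4
G(26) = mex{4,3,1,4,2} = 0
G(27) = mex{0,4,2,0,0} = 1
G(28) = mex{1,0,3,1,1} = 2
G(29) = mex{2,1,4,2,2} = 0
G(30) = mex{0,2,0,3,3} = 1
G(31) = mex{1,0,1,4,4} = 2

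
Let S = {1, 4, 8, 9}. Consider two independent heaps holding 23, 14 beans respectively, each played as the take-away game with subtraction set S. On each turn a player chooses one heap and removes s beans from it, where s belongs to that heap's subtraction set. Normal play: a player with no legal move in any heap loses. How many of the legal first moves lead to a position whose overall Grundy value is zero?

3

All heaps use S = {1, 4, 8, 9}:
n :  0  1  2  3  4  5  6  7  8  9 10 11 12 13 14 15 16 17 18 19 20 21 22 23
G :  0  1  0  1  2  0  1  0  1  2  3  2  0  1  2  3  2  0  1  0  1  2  0  1
Heap A: G(23) = 1.
Heap B: G(14) = 2.
Combined Grundy value = 1 ⊕ 2 = 3.
A winning move leaves total XOR = 0, i.e. changes one component's Grundy value g to g ⊕ X where X is the current total.
Heap A: need g' = 1⊕3 = 2. Options: 23−1→G=0, 23−4→G=0, 23−8→G=3, 23−9→G=2. Hits: 1.
Heap B: need g' = 2⊕3 = 1. Options: 14−1→G=1, 14−4→G=3, 14−8→G=1, 14−9→G=0. Hits: 2.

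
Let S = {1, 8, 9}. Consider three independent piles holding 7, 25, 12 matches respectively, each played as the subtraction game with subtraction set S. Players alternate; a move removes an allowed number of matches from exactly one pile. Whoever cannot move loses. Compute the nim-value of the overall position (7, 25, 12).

0

All piles use S = {1, 8, 9}:
G(0) = 0
G(1) = mex{0} = 1
G(2) = mex{1} = 0
G(3) = mex{0} = 1
G(4) = mex{1} = 0
G(5) = mex{0} = 1
G(6) = mex{1} = 0
G(7) = mex{0} = 1
G(8) = mex{1,0} = 2
G(9) = mex{2,1,0} = 3
G(10) = mex{3,0,1} = 2
G(11) = mex{2,1,0} = 3
G(12) = mex{3,0,1} = 2
G(13) = mex{2,1,0} = 3
G(14) = mex{3,0,1} = 2
G(15) = mex{2,1,0} = 3
G(16) = mex{3,2,1} = 0
G(17) = mex{0,3,2} = 1
G(18) = mex{1,2,3} = 0
G(19) = mex{0,3,2} = 1
G(20) = mex{1,2,3} = 0
G(21) = mex{0,3,2} = 1
G(22) = mex{1,2,3} = 0
G(23) = mex{0,3,2} = 1
G(24) = mex{1,0,3} = 2
G(25) = mex{2,1,0} = 3
Pile A: G(7) = 1.
Pile B: G(25) = 3.
Pile C: G(12) = 2.
Combined Grundy value = 1 ⊕ 3 ⊕ 2 = 0.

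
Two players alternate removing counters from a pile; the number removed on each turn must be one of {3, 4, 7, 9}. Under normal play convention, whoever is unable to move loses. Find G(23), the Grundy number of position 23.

3

G(0) = 0
G(1) = mex{} = 0
G(2) = mex{} = 0
G(3) = mex{0} = 1
G(4) = mex{0,0} = 1
G(5) = mex{0,0} = 1
G(6) = mex{1,0} = 2
G(7) = mex{1,1,0} = 2
G(8) = mex{1,1,0} = 2
G(9) = mex{2,1,0,0} = 3
G(10) = mex{2,2,1,0} = 3
G(11) = mex{2,2,1,0} = 3
G(12) = mex{3,2,1,1} = 0
G(13) = mex{3,3,2,1} = 0
G(14) = mex{3,3,2,1} = 0
G(15) = mex{0,3,2,2} = 1
G(16) = mex{0,0,3,2} = 1
G(17) = mex{0,0,3,2} = 1
G(18) = mex{1,0,3,3} = 2
G(19) = mex{1,1,0,3} = 2
G(20) = mex{1,1,0,3} = 2
G(21) = mex{2,1,0,0} = 3
G(22) = mex{2,2,1,0} = 3
G(23) = mex{2,2,1,0} = 3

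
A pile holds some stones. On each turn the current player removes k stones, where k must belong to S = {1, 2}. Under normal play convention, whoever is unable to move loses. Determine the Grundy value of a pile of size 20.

2

G(0) = 0
G(1) = mex{0} = 1
G(2) = mex{1,0} = 2
G(3) = mex{2,1} = 0
G(4) = mex{0,2} = 1
G(5) = mex{1,0} = 2
G(6) = mex{2,1} = 0
G(7) = mex{0,2} = 1
G(8) = mex{1,0} = 2
G(9) = mex{2,1} = 0
G(10) = mex{0,2} = 1
G(11) = mex{1,0} = 2
G(12) = mex{2,1} = 0
G(13) = mex{0,2} = 1
G(14) = mex{1,0} = 2
G(15) = mex{2,1} = 0
G(16) = mex{0,2} = 1
G(17) = mex{1,0} = 2
G(18) = mex{2,1} = 0
G(19) = mex{0,2} = 1
G(20) = mex{1,0} = 2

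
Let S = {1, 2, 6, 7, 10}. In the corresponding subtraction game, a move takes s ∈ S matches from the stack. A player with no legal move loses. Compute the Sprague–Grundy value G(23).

4

G(0) = 0
G(1) = mex{0} = 1
G(2) = mex{1,0} = 2
G(3) = mex{2,1} = 0
G(4) = mex{0,2} = 1
G(5) = mex{1,0} = 2
G(6) = mex{2,1,0} = 3
G(7) = mex{3,2,1,0} = 4
G(8) = mex{4,3,2,1} = 0
G(9) = mex{0,4,0,2} = 1
G(10) = mex{1,0,1,0,0} = 2
G(11) = mex{2,1,2,1,1} = 0
G(12) = mex{0,2,3,2,2} = 1
G(13) = mex{1,0,4,3,0} = 2
G(14) = mex{2,1,0,4,1} = 3
G(15) = mex{3,2,1,0,2} = 4
G(16) = mex{4,3,2,1,3} = 0
G(17) = mex{0,4,0,2,4} = 1
G(18) = mex{1,0,1,0,0} = 2
G(19) = mex{2,1,2,1,1} = 0
G(20) = mex{0,2,3,2,2} = 1
G(21) = mex{1,0,4,3,0} = 2
G(22) = mex{2,1,0,4,1} = 3
G(23) = mex{3,2,1,0,2} = 4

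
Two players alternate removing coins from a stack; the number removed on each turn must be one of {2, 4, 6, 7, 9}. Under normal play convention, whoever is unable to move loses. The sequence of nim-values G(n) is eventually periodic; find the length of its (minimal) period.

G(0) = 0
G(1) = mex{} = 0
G(2) = mex{0} = 1
G(3) = mex{0} = 1
G(4) = mex{1,0} = 2
G(5) = mex{1,0} = 2
G(6) = mex{2,1,0} = 3
G(7) = mex{2,1,0,0} = 3
G(8) = mex{3,2,1,0} = 4
G(9) = mex{3,2,1,1,0} = 4
G(10) = mex{4,3,2,1,0} = 5
G(11) = mex{4,3,2,2,1} = 0
G(12) = mex{5,4,3,2,1} = 0
G(13) = mex{0,4,3,3,2} = 1
G(14) = mex{0,5,4,3,2} = 1
G(15) = mex{1,0,4,4,3} = 2
G(16) = mex{1,0,5,4,3} = 2
G(17) = mex{2,1,0,5,4} = 3
G(18) = mex{2,1,0,0,4} = 3
G(19) = mex{3,2,1,0,5} = 4
G(20) = mex{3,2,1,1,0} = 4
G(21) = mex{4,3,2,1,0} = 5
G(22) = mex{4,3,2,2,1} = 0
G(23) = mex{5,4,3,2,1} = 0
G(n+11) = G(n) holds for n = 0,…,8 (a full window of length max(S) = 9), so the sequence is purely periodic with period 11.

11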